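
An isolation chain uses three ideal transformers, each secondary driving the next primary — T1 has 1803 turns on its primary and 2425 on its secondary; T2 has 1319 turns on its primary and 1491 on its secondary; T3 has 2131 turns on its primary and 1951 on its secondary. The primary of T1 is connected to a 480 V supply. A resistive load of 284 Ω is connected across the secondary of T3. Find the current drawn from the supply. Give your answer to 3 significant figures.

I_supply ≈ 3.27 A

Secondary of T1: V = 480.00 × 2425/1803 = 645.59 V.
Secondary of T2: V = 645.59 × 1491/1319 = 729.78 V.
Secondary of T3: V = 729.78 × 1951/2131 = 668.13 V.
I_load = 668.13/284 = 2.3526 A, so P_out = 668.13 × 2.3526 = 1571.8 W.
All ideal ⇒ P_in = P_out, so I_supply = 1571.8/480 = 3.27 A.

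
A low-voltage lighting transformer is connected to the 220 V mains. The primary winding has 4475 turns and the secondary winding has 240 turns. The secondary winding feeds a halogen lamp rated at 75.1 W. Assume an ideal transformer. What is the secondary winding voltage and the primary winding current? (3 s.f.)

V_s = V_p × N_s/N_p = 220 × 240/4475 = 11.799 V.
I_s = P/V_s = 75.1/11.799 = 6.3650 A.
I_p = I_s × N_s/N_p = 6.3650 × 240/4475 = 0.341 A.

V_s ≈ 11.8 V, I_p ≈ 0.341 A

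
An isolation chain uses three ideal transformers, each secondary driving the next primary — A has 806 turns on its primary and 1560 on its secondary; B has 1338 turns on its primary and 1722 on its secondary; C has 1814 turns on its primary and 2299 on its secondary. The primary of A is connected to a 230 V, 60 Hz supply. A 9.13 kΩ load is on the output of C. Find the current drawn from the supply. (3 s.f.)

After A: V = 230.00 × 1560/806 = 445.16 V.
After B: V = 445.16 × 1722/1338 = 572.92 V.
After C: V = 572.92 × 2299/1814 = 726.10 V.
I_load = 726.10/9130 = 0.079529 A, so P_out = 726.10 × 0.079529 = 57.746 W.
All ideal ⇒ P_in = P_out, so I_supply = 57.746/230 = 0.251 A.

I_supply ≈ 0.251 A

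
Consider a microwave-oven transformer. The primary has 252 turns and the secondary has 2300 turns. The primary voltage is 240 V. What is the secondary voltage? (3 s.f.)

V_s/V_p = N_s/N_p, so V_s = 240 × 2300/252 = 2190 V.

V_s ≈ 2190 V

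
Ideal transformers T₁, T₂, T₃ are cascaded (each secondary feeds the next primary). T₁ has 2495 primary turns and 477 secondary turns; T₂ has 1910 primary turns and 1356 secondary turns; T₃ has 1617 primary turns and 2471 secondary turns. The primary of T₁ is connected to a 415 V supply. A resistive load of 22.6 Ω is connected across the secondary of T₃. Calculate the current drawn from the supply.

Secondary of T₁: V = 415.00 × 477/2495 = 79.341 V.
Secondary of T₂: V = 79.341 × 1356/1910 = 56.328 V.
Secondary of T₃: V = 56.328 × 2471/1617 = 86.077 V.
I_load = 86.077/22.6 = 3.8087 A, so P_out = 86.077 × 3.8087 = 327.84 W.
All ideal ⇒ P_in = P_out, so I_supply = 327.84/415 = 0.790 A.

I_supply ≈ 0.790 A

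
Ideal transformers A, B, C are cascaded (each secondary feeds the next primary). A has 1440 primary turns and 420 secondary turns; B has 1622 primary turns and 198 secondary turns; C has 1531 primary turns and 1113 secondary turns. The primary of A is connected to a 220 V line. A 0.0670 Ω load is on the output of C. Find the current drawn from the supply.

After A: V = 220.00 × 420/1440 = 64.167 V.
After B: V = 64.167 × 198/1622 = 7.8329 V.
After C: V = 7.8329 × 1113/1531 = 5.6943 V.
I_load = 5.6943/0.0670 = 84.990 A, so P_out = 5.6943 × 84.990 = 483.96 W.
All ideal ⇒ P_in = P_out, so I_supply = 483.96/220 = 2.20 A.

I_supply ≈ 2.20 A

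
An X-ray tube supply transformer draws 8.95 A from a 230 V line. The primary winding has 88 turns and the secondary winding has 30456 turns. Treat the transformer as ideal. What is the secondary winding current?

I_s/I_p = N_p/N_s, so I_s = 8.95 × 88/30456 = 0.0259 A.

I_s ≈ 0.0259 A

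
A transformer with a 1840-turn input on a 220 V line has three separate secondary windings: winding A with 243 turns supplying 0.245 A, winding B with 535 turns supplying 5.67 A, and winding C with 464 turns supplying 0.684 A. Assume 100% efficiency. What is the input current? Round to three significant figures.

V_A = 220 × 243/1840 = 29.054 V; V_B = 220 × 535/1840 = 63.967 V; V_C = 220 × 464/1840 = 55.478 V.
P_out = V_A I_A + V_B I_B + V_C I_C = 29.054×0.245 + 63.967×5.67 + 55.478×0.684 = 7.1183 + 362.70 + 37.947 = 407.76 W.
Ideal ⇒ P_in = P_out, so I_in = P_out/V_in = 407.76/220 = 1.85 A.

I_in ≈ 1.85 A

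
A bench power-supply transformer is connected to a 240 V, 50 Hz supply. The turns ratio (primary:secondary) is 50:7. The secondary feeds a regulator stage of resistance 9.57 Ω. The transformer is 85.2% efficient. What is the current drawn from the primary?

V_s = 240 × 7/50 = 33.600 V.
I_s = V_s/R = 33.600/9.57 = 3.5110 A.
P_out = V_s I_s = 33.600 × 3.5110 = 117.97 W.
P_in = P_out/η = 117.97/0.852 = 138.46 W.
I_p = P_in/V_p = 138.46/240 = 0.577 A.

I_p ≈ 0.577 A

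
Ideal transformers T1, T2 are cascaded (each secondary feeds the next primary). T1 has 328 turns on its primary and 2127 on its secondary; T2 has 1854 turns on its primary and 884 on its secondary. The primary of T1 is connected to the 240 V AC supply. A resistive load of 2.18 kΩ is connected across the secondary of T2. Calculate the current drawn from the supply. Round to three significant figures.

I_supply ≈ 1.05 A

Secondary of T1: V = 240.00 × 2127/328 = 1556.3 V.
Secondary of T2: V = 1556.3 × 884/1854 = 742.07 V.
I_load = 742.07/2180 = 0.34040 A, so P_out = 742.07 × 0.34040 = 252.60 W.
All ideal ⇒ P_in = P_out, so I_supply = 252.60/240 = 1.05 A.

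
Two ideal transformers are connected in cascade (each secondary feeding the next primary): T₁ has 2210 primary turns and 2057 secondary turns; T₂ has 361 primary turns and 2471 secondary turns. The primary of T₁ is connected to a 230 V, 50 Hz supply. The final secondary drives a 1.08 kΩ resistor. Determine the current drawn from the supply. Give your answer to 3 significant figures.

I_supply ≈ 8.64 A

After T₁: V = 230.00 × 2057/2210 = 214.08 V.
After T₂: V = 214.08 × 2471/361 = 1465.3 V.
I_load = 1465.3/1080 = 1.3568 A, so P_out = 1465.3 × 1.3568 = 1988.1 W.
All ideal ⇒ P_in = P_out, so I_supply = 1988.1/230 = 8.64 A.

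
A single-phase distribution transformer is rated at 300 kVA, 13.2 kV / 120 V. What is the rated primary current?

I_p ≈ 22.7 A

I_p = S/V_p = 300000/13200 = 22.7 A.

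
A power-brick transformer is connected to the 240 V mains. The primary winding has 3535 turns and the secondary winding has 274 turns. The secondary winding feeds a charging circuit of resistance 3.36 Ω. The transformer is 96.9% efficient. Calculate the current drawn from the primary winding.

V_s = 240 × 274/3535 = 18.603 V.
I_s = V_s/R = 18.603/3.36 = 5.5365 A.
P_out = V_s I_s = 18.603 × 5.5365 = 102.99 W.
P_in = P_out/η = 102.99/0.969 = 106.29 W.
I_p = P_in/V_p = 106.29/240 = 0.443 A.

I_p ≈ 0.443 A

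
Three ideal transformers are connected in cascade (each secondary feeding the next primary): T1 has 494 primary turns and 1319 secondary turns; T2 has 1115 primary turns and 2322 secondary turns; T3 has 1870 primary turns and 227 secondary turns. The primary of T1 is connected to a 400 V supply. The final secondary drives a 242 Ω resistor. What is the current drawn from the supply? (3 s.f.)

I_supply ≈ 0.753 A

Secondary of T1: V = 400.00 × 1319/494 = 1068.0 V.
Secondary of T2: V = 1068.0 × 2322/1115 = 2224.2 V.
Secondary of T3: V = 2224.2 × 227/1870 = 269.99 V.
I_load = 269.99/242 = 1.1157 A, so P_out = 269.99 × 1.1157 = 301.22 W.
All ideal ⇒ P_in = P_out, so I_supply = 301.22/400 = 0.753 A.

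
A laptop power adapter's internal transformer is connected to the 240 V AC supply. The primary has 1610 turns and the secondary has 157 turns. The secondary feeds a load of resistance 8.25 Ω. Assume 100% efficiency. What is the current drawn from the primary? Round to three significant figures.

V_s = V_p × N_s/N_p = 240 × 157/1610 = 23.404 V.
I_s = V_s/R = 23.404/8.25 = 2.8368 A.
For an ideal transformer I_p N_p = I_s N_s, so I_p = 2.8368 × 157/1610 = 0.277 A.

I_p ≈ 0.277 A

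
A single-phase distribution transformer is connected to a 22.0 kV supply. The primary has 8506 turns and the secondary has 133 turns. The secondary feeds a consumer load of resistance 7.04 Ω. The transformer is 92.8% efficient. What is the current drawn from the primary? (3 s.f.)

I_p ≈ 0.823 A

V_s = 22000 × 133/8506 = 343.99 V.
I_s = V_s/R = 343.99/7.04 = 48.863 A.
P_out = V_s I_s = 343.99 × 48.863 = 16808 W.
P_in = P_out/η = 16808/0.928 = 18112 W.
I_p = P_in/V_p = 18112/22000 = 0.823 A.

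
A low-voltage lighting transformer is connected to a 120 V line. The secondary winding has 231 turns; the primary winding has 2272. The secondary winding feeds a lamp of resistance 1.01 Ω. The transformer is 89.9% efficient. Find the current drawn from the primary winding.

V_s = 120 × 231/2272 = 12.201 V.
I_s = V_s/R = 12.201/1.01 = 12.080 A.
P_out = V_s I_s = 12.201 × 12.080 = 147.38 W.
P_in = P_out/η = 147.38/0.899 = 163.94 W.
I_p = P_in/V_p = 163.94/120 = 1.37 A.

I_p ≈ 1.37 A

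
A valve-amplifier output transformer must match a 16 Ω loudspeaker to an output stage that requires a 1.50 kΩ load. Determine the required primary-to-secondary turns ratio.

Z_p/Z_s = (N_p/N_s)², so N_p/N_s = √(1500/16) = √93.8 = 9.68.

N_p/N_s ≈ 9.68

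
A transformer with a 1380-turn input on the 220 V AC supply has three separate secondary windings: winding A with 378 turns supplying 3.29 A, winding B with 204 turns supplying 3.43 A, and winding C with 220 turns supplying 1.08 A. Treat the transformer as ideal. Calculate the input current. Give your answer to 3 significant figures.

I_in ≈ 1.58 A

V_A = 220 × 378/1380 = 60.261 V; V_B = 220 × 204/1380 = 32.522 V; V_C = 220 × 220/1380 = 35.072 V.
P_out = V_A I_A + V_B I_B + V_C I_C = 60.261×3.29 + 32.522×3.43 + 35.072×1.08 = 198.26 + 111.55 + 37.878 = 347.69 W.
Ideal ⇒ P_in = P_out, so I_in = P_out/V_in = 347.69/220 = 1.58 A.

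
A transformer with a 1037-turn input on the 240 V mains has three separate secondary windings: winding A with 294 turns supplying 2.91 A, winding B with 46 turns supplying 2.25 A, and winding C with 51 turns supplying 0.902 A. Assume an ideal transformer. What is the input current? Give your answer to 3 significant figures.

V_A = 240 × 294/1037 = 68.042 V; V_B = 240 × 46/1037 = 10.646 V; V_C = 240 × 51/1037 = 11.803 V.
P_out = V_A I_A + V_B I_B + V_C I_C = 68.042×2.91 + 10.646×2.25 + 11.803×0.902 = 198.00 + 23.954 + 10.647 = 232.60 W.
Ideal ⇒ P_in = P_out, so I_in = P_out/V_in = 232.60/240 = 0.969 A.

I_in ≈ 0.969 A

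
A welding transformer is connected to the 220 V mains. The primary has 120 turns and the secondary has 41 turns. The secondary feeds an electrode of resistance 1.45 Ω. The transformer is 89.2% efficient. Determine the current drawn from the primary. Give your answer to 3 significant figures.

I_p ≈ 19.9 A

V_s = 220 × 41/120 = 75.167 V.
I_s = V_s/R = 75.167/1.45 = 51.839 A.
P_out = V_s I_s = 75.167 × 51.839 = 3896.6 W.
P_in = P_out/η = 3896.6/0.892 = 4368.4 W.
I_p = P_in/V_p = 4368.4/220 = 19.9 A.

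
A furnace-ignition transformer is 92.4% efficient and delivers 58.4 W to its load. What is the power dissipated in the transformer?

P_loss ≈ 4.80 W

P_in = P_out/η = 58.4/0.924 = 63.2035 W.
P_loss = P_in − P_out = 63.2035 − 58.4 = 4.80 W.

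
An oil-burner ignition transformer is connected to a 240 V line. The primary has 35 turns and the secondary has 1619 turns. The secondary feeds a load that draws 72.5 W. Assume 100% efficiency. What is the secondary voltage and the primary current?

V_s = V_p × N_s/N_p = 240 × 1619/35 = 11102 V.
I_s = P/V_s = 72.5/11102 = 0.0065305 A.
I_p = I_s × N_s/N_p = 0.0065305 × 1619/35 = 0.302 A.

V_s ≈ 11100 V, I_p ≈ 0.302 A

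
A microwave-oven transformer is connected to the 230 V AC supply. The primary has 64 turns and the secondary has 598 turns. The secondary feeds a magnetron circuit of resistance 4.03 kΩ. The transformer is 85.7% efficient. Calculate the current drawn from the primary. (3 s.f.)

V_s = 230 × 598/64 = 2149.1 V.
I_s = V_s/R = 2149.1/4030 = 0.53327 A.
P_out = V_s I_s = 2149.1 × 0.53327 = 1146.0 W.
P_in = P_out/η = 1146.0/0.857 = 1337.2 W.
I_p = P_in/V_p = 1337.2/230 = 5.81 A.

I_p ≈ 5.81 A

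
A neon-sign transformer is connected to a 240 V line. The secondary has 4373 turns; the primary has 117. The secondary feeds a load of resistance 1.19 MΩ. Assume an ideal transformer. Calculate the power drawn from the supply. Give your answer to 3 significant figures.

P ≈ 67.6 W

V_s = V_p × N_s/N_p = 240 × 4373/117 = 8970.3 V.
I_s = V_s/R = 8970.3/(1.19×10^6) = 0.0075380 A.
I_p = I_s × N_s/N_p = 0.0075380 × 4373/117 = 0.28174 A.
P = V_p I_p = 240 × 0.28174 = 67.6 W.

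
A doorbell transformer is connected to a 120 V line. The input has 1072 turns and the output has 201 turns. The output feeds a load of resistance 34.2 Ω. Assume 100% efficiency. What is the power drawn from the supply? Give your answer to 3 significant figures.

V_out = V_in × N_out/N_in = 120 × 201/1072 = 22.500 V.
I_out = V_out/R = 22.500/34.2 = 0.65789 A.
I_in = I_out × N_out/N_in = 0.65789 × 201/1072 = 0.12336 A.
P = V_in I_in = 120 × 0.12336 = 14.8 W.

P ≈ 14.8 W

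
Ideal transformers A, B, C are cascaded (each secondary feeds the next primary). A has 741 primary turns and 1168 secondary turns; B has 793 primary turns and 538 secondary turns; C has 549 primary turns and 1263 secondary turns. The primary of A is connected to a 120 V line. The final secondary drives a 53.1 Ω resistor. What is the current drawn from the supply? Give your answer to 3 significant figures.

I_supply ≈ 13.7 A

After A: V = 120.00 × 1168/741 = 189.15 V.
After B: V = 189.15 × 538/793 = 128.33 V.
After C: V = 128.33 × 1263/549 = 295.22 V.
I_load = 295.22/53.1 = 5.5597 A, so P_out = 295.22 × 5.5597 = 1641.3 W.
All ideal ⇒ P_in = P_out, so I_supply = 1641.3/120 = 13.7 A.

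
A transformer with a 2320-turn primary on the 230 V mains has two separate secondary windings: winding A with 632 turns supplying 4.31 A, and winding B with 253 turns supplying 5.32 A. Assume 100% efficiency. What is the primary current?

V_A = 230 × 632/2320 = 62.655 V; V_B = 230 × 253/2320 = 25.082 V.
P_out = V_A I_A + V_B I_B = 62.655×4.31 + 25.082×5.32 = 270.04 + 133.44 = 403.48 W.
Ideal ⇒ P_in = P_out, so I_p = P_out/V_p = 403.48/230 = 1.75 A.

I_p ≈ 1.75 A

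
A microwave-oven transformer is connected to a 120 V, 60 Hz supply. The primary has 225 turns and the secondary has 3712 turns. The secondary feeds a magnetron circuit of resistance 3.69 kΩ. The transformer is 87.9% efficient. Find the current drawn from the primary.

I_p ≈ 10.1 A

V_s = 120 × 3712/225 = 1979.7 V.
I_s = V_s/R = 1979.7/3690 = 0.53651 A.
P_out = V_s I_s = 1979.7 × 0.53651 = 1062.2 W.
P_in = P_out/η = 1062.2/0.879 = 1208.4 W.
I_p = P_in/V_p = 1208.4/120 = 10.1 A.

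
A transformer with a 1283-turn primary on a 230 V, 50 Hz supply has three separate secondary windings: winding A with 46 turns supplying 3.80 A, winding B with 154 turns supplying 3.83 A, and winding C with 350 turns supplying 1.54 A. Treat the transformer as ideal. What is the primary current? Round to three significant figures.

I_p ≈ 1.02 A

V_A = 230 × 46/1283 = 8.2463 V; V_B = 230 × 154/1283 = 27.607 V; V_C = 230 × 350/1283 = 62.744 V.
P_out = V_A I_A + V_B I_B + V_C I_C = 8.2463×3.80 + 27.607×3.83 + 62.744×1.54 = 31.336 + 105.74 + 96.625 = 233.70 W.
Ideal ⇒ P_in = P_out, so I_p = P_out/V_p = 233.70/230 = 1.02 A.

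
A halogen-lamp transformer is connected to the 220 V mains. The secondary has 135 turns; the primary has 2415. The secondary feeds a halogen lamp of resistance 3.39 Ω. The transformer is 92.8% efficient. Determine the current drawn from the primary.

V_s = 220 × 135/2415 = 12.298 V.
I_s = V_s/R = 12.298/3.39 = 3.6278 A.
P_out = V_s I_s = 12.298 × 3.6278 = 44.615 W.
P_in = P_out/η = 44.615/0.928 = 48.076 W.
I_p = P_in/V_p = 48.076/220 = 0.219 A.

I_p ≈ 0.219 A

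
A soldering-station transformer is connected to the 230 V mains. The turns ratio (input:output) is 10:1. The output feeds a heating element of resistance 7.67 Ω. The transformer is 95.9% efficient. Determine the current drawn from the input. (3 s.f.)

V_out = 230 × 1/10 = 23.000 V.
I_out = V_out/R = 23.000/7.67 = 2.9987 A.
P_out = V_out I_out = 23.000 × 2.9987 = 68.970 W.
P_in = P_out/η = 68.970/0.959 = 71.919 W.
I_in = P_in/V_in = 71.919/230 = 0.313 A.

I_in ≈ 0.313 A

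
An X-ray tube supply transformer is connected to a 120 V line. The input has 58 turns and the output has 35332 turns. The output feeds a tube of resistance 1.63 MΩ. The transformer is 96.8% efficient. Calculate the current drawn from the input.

V_out = 120 × 35332/58 = 73101 V.
I_out = V_out/R = 73101/(1.63×10^6) = 0.044847 A.
P_out = V_out I_out = 73101 × 0.044847 = 3278.4 W.
P_in = P_out/η = 3278.4/0.968 = 3386.7 W.
I_in = P_in/V_in = 3386.7/120 = 28.2 A.

I_in ≈ 28.2 A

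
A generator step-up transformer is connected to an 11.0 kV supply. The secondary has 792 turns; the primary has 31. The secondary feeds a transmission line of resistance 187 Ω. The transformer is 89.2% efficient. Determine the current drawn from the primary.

I_p ≈ 43000 A

V_s = 11000 × 792/31 = 281030 V.
I_s = V_s/R = 281030/187 = 1502.8 A.
P_out = V_s I_s = 281030 × 1502.8 = 4.2235×10^8 W.
P_in = P_out/η = 4.2235×10^8/0.892 = 4.7348×10^8 W.
I_p = P_in/V_p = 4.7348×10^8/11000 = 43000 A.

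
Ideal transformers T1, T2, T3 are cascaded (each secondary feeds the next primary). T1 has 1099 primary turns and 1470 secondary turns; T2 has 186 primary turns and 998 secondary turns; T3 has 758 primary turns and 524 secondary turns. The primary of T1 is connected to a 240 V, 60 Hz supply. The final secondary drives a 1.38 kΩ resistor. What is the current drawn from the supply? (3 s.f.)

I_supply ≈ 4.28 A

After T1: V = 240.00 × 1470/1099 = 321.02 V.
After T2: V = 321.02 × 998/186 = 1722.5 V.
After T3: V = 1722.5 × 524/758 = 1190.7 V.
I_load = 1190.7/1380 = 0.86284 A, so P_out = 1190.7 × 0.86284 = 1027.4 W.
All ideal ⇒ P_in = P_out, so I_supply = 1027.4/240 = 4.28 A.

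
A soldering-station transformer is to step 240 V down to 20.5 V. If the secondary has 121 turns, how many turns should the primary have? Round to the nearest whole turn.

N_p = 1417 turns

N_p/N_s = V_p/V_s, so N_p = 121 × 240/20.5 = 1416.6 ≈ 1417 turns.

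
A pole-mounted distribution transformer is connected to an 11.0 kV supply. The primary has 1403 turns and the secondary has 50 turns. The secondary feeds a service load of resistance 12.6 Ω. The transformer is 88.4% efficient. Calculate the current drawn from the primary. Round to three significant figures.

I_p ≈ 1.25 A

V_s = 11000 × 50/1403 = 392.02 V.
I_s = V_s/R = 392.02/12.6 = 31.112 A.
P_out = V_s I_s = 392.02 × 31.112 = 12197 W.
P_in = P_out/η = 12197/0.884 = 13797 W.
I_p = P_in/V_p = 13797/11000 = 1.25 A.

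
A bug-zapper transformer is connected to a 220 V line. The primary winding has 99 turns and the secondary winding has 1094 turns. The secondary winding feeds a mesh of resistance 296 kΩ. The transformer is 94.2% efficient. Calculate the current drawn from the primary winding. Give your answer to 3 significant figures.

V_s = 220 × 1094/99 = 2431.1 V.
I_s = V_s/R = 2431.1/296000 = 0.0082132 A.
P_out = V_s I_s = 2431.1 × 0.0082132 = 19.967 W.
P_in = P_out/η = 19.967/0.942 = 21.197 W.
I_p = P_in/V_p = 21.197/220 = 0.0963 A.

I_p ≈ 0.0963 A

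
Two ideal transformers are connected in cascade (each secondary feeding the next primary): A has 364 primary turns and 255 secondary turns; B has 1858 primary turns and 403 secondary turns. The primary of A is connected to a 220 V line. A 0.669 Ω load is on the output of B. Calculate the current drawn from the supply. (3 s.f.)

Secondary of A: V = 220.00 × 255/364 = 154.12 V.
Secondary of B: V = 154.12 × 403/1858 = 33.429 V.
I_load = 33.429/0.669 = 49.968 A, so P_out = 33.429 × 49.968 = 1670.4 W.
All ideal ⇒ P_in = P_out, so I_supply = 1670.4/220 = 7.59 A.

I_supply ≈ 7.59 A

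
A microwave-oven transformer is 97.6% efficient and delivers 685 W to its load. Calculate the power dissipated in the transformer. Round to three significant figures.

P_loss ≈ 16.8 W

P_in = P_out/η = 685/0.976 = 701.844 W.
P_loss = P_in − P_out = 701.844 − 685 = 16.8 W.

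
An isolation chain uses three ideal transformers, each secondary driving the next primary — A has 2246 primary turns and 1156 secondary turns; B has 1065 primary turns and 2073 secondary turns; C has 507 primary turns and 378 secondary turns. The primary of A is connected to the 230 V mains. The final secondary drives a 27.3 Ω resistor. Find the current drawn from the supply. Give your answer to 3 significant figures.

I_supply ≈ 4.70 A

Secondary of A: V = 230.00 × 1156/2246 = 118.38 V.
Secondary of B: V = 118.38 × 2073/1065 = 230.42 V.
Secondary of C: V = 230.42 × 378/507 = 171.79 V.
I_load = 171.79/27.3 = 6.2928 A, so P_out = 171.79 × 6.2928 = 1081.1 W.
All ideal ⇒ P_in = P_out, so I_supply = 1081.1/230 = 4.70 A.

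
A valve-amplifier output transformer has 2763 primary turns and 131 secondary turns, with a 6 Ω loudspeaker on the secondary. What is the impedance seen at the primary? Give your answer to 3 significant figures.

Z_p = (N_p/N_s)² × Z_s = (2763/131)² × 6 = 2670 Ω.

Z_p ≈ 2670 Ω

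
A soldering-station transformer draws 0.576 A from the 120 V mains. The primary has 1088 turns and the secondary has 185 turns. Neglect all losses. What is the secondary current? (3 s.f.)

I_s/I_p = N_p/N_s, so I_s = 0.576 × 1088/185 = 3.39 A.

I_s ≈ 3.39 A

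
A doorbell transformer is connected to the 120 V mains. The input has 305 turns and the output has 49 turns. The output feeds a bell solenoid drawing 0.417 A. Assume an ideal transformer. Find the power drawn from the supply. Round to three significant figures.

P ≈ 8.04 W

I_in = I_out × N_out/N_in = 0.417 × 49/305 = 0.066993 A.
P = V_in I_in = 120 × 0.066993 = 8.04 W.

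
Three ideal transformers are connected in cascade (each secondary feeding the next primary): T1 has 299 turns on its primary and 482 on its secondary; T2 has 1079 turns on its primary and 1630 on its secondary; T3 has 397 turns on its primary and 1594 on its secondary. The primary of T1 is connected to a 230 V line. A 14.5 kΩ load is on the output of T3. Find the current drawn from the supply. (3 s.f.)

After T1: V = 230.00 × 482/299 = 370.77 V.
After T2: V = 370.77 × 1630/1079 = 560.11 V.
After T3: V = 560.11 × 1594/397 = 2248.9 V.
I_load = 2248.9/14500 = 0.15510 A, so P_out = 2248.9 × 0.15510 = 348.79 W.
All ideal ⇒ P_in = P_out, so I_supply = 348.79/230 = 1.52 A.

I_supply ≈ 1.52 A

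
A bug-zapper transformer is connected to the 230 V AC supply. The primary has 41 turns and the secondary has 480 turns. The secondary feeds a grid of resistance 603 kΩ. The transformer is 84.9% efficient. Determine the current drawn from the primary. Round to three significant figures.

V_s = 230 × 480/41 = 2692.7 V.
I_s = V_s/R = 2692.7/603000 = 0.0044655 A.
P_out = V_s I_s = 2692.7 × 0.0044655 = 12.024 W.
P_in = P_out/η = 12.024/0.849 = 14.163 W.
I_p = P_in/V_p = 14.163/230 = 0.0616 A.

I_p ≈ 0.0616 A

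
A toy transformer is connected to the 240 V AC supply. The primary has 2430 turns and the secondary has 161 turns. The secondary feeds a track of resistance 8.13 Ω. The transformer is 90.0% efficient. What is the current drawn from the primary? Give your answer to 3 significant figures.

V_s = 240 × 161/2430 = 15.901 V.
I_s = V_s/R = 15.901/8.13 = 1.9559 A.
P_out = V_s I_s = 15.901 × 1.9559 = 31.101 W.
P_in = P_out/η = 31.101/0.900 = 34.556 W.
I_p = P_in/V_p = 34.556/240 = 0.144 A.

I_p ≈ 0.144 A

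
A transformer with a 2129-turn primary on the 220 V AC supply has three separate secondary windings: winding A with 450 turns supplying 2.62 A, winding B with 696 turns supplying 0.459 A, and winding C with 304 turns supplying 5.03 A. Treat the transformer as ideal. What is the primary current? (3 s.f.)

V_A = 220 × 450/2129 = 46.501 V; V_B = 220 × 696/2129 = 71.921 V; V_C = 220 × 304/2129 = 31.414 V.
P_out = V_A I_A + V_B I_B + V_C I_C = 46.501×2.62 + 71.921×0.459 + 31.414×5.03 = 121.83 + 33.012 + 158.01 = 312.86 W.
Ideal ⇒ P_in = P_out, so I_p = P_out/V_p = 312.86/220 = 1.42 A.

I_p ≈ 1.42 A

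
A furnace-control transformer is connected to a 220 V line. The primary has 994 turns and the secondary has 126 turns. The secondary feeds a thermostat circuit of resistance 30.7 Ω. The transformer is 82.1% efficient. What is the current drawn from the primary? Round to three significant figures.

I_p ≈ 0.140 A

V_s = 220 × 126/994 = 27.887 V.
I_s = V_s/R = 27.887/30.7 = 0.90838 A.
P_out = V_s I_s = 27.887 × 0.90838 = 25.332 W.
P_in = P_out/η = 25.332/0.821 = 30.855 W.
I_p = P_in/V_p = 30.855/220 = 0.140 A.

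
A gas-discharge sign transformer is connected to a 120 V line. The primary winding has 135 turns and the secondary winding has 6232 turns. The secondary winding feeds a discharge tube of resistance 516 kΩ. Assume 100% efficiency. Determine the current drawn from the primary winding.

I_p ≈ 0.496 A

V_s = V_p × N_s/N_p = 120 × 6232/135 = 5539.6 V.
I_s = V_s/R = 5539.6/516000 = 0.010736 A.
For an ideal transformer I_p N_p = I_s N_s, so I_p = 0.010736 × 6232/135 = 0.496 A.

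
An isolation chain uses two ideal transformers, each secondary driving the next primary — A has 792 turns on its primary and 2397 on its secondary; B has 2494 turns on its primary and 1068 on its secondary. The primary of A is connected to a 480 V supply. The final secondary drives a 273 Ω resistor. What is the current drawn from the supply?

I_supply ≈ 2.95 A

Secondary of A: V = 480.00 × 2397/792 = 1452.7 V.
Secondary of B: V = 1452.7 × 1068/2494 = 622.10 V.
I_load = 622.10/273 = 2.2787 A, so P_out = 622.10 × 2.2787 = 1417.6 W.
All ideal ⇒ P_in = P_out, so I_supply = 1417.6/480 = 2.95 A.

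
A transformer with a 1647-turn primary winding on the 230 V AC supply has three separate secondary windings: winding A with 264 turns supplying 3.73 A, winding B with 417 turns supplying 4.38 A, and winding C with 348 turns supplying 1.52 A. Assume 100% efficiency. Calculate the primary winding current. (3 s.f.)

V_A = 230 × 264/1647 = 36.867 V; V_B = 230 × 417/1647 = 58.233 V; V_C = 230 × 348/1647 = 48.597 V.
P_out = V_A I_A + V_B I_B + V_C I_C = 36.867×3.73 + 58.233×4.38 + 48.597×1.52 = 137.51 + 255.06 + 73.868 = 466.44 W.
Ideal ⇒ P_in = P_out, so I_p = P_out/V_p = 466.44/230 = 2.03 A.

I_p ≈ 2.03 A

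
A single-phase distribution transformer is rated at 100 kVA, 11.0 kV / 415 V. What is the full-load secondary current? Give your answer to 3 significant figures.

I_s = S/V_s = 100000/415 = 241 A.

I_s ≈ 241 A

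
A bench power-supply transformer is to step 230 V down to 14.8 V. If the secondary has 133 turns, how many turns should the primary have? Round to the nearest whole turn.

N_p = 2067 turns

N_p/N_s = V_p/V_s, so N_p = 133 × 230/14.8 = 2066.9 ≈ 2067 turns.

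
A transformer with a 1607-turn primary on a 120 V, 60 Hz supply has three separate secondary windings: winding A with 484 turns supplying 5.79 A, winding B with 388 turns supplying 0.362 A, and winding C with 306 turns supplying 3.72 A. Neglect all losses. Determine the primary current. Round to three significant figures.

V_A = 120 × 484/1607 = 36.142 V; V_B = 120 × 388/1607 = 28.973 V; V_C = 120 × 306/1607 = 22.850 V.
P_out = V_A I_A + V_B I_B + V_C I_C = 36.142×5.79 + 28.973×0.362 + 22.850×3.72 = 209.26 + 10.488 + 85.002 = 304.75 W.
Ideal ⇒ P_in = P_out, so I_p = P_out/V_p = 304.75/120 = 2.54 A.

I_p ≈ 2.54 A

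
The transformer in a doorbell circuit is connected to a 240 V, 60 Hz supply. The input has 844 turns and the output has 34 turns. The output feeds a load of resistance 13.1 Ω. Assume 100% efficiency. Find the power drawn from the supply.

P ≈ 7.14 W

V_out = V_in × N_out/N_in = 240 × 34/844 = 9.6682 V.
I_out = V_out/R = 9.6682/13.1 = 0.73803 A.
I_in = I_out × N_out/N_in = 0.73803 × 34/844 = 0.029731 A.
P = V_in I_in = 240 × 0.029731 = 7.14 W.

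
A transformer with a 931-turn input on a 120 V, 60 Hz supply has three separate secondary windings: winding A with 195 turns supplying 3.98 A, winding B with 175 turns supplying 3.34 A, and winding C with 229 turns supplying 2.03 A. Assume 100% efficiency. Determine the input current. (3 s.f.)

V_A = 120 × 195/931 = 25.134 V; V_B = 120 × 175/931 = 22.556 V; V_C = 120 × 229/931 = 29.517 V.
P_out = V_A I_A + V_B I_B + V_C I_C = 25.134×3.98 + 22.556×3.34 + 29.517×2.03 = 100.03 + 75.338 + 59.919 = 235.29 W.
Ideal ⇒ P_in = P_out, so I_in = P_out/V_in = 235.29/120 = 1.96 A.

I_in ≈ 1.96 A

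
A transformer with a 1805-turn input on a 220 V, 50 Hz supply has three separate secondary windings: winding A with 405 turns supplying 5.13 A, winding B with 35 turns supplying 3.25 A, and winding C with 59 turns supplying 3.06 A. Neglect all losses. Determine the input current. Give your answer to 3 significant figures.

V_A = 220 × 405/1805 = 49.363 V; V_B = 220 × 35/1805 = 4.2659 V; V_C = 220 × 59/1805 = 7.1911 V.
P_out = V_A I_A + V_B I_B + V_C I_C = 49.363×5.13 + 4.2659×3.25 + 7.1911×3.06 = 253.23 + 13.864 + 22.005 = 289.10 W.
Ideal ⇒ P_in = P_out, so I_in = P_out/V_in = 289.10/220 = 1.31 A.

I_in ≈ 1.31 A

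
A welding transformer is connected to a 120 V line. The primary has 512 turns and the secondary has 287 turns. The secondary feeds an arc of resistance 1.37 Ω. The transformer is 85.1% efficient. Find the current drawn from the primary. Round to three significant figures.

I_p ≈ 32.3 A

V_s = 120 × 287/512 = 67.266 V.
I_s = V_s/R = 67.266/1.37 = 49.099 A.
P_out = V_s I_s = 67.266 × 49.099 = 3302.7 W.
P_in = P_out/η = 3302.7/0.851 = 3880.9 W.
I_p = P_in/V_p = 3880.9/120 = 32.3 A.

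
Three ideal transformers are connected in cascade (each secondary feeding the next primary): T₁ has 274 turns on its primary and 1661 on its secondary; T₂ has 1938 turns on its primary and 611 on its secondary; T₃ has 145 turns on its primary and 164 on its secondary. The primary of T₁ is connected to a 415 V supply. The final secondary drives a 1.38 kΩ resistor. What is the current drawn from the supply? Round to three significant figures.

I_supply ≈ 1.41 A

Secondary of T₁: V = 415.00 × 1661/274 = 2515.7 V.
Secondary of T₂: V = 2515.7 × 611/1938 = 793.15 V.
Secondary of T₃: V = 793.15 × 164/145 = 897.08 V.
I_load = 897.08/1380 = 0.65006 A, so P_out = 897.08 × 0.65006 = 583.15 W.
All ideal ⇒ P_in = P_out, so I_supply = 583.15/415 = 1.41 A.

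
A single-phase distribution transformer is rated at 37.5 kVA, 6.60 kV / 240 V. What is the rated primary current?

I_p = S/V_p = 37500/6600 = 5.68 A.

I_p ≈ 5.68 A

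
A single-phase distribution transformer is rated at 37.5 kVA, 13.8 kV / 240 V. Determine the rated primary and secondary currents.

I_p = S/V_p = 37500/13800 = 2.72 A.
I_s = S/V_s = 37500/240 = 156 A.

I_p ≈ 2.72 A, I_s ≈ 156 A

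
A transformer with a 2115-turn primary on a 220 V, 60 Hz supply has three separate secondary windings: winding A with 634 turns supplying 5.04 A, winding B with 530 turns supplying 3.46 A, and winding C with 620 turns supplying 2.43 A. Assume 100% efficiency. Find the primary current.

V_A = 220 × 634/2115 = 65.948 V; V_B = 220 × 530/2115 = 55.130 V; V_C = 220 × 620/2115 = 64.492 V.
P_out = V_A I_A + V_B I_B + V_C I_C = 65.948×5.04 + 55.130×3.46 + 64.492×2.43 = 332.38 + 190.75 + 156.71 = 679.84 W.
Ideal ⇒ P_in = P_out, so I_p = P_out/V_p = 679.84/220 = 3.09 A.

I_p ≈ 3.09 A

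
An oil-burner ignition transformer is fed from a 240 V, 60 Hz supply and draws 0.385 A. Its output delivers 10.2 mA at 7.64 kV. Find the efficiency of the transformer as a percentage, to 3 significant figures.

η ≈ 84.3%

P_in = 240 × 0.385 = 92.4000 W.
P_out = 7640 × 0.0102 = 77.9280 W.
η = P_out/P_in = 77.9280/92.4000 = 0.843.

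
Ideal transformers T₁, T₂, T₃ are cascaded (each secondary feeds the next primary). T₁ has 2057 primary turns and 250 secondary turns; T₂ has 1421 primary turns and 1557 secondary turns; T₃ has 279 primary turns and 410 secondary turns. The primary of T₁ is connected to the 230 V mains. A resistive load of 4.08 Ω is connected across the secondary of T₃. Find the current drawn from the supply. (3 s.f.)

I_supply ≈ 2.16 A

Secondary of T₁: V = 230.00 × 250/2057 = 27.953 V.
Secondary of T₂: V = 27.953 × 1557/1421 = 30.629 V.
Secondary of T₃: V = 30.629 × 410/279 = 45.010 V.
I_load = 45.010/4.08 = 11.032 A, so P_out = 45.010 × 11.032 = 496.54 W.
All ideal ⇒ P_in = P_out, so I_supply = 496.54/230 = 2.16 A.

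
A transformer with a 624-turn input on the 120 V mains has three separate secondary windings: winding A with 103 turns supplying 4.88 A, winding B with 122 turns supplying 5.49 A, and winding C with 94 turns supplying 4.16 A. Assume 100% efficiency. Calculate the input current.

V_A = 120 × 103/624 = 19.808 V; V_B = 120 × 122/624 = 23.462 V; V_C = 120 × 94/624 = 18.077 V.
P_out = V_A I_A + V_B I_B + V_C I_C = 19.808×4.88 + 23.462×5.49 + 18.077×4.16 = 96.662 + 128.80 + 75.200 = 300.67 W.
Ideal ⇒ P_in = P_out, so I_in = P_out/V_in = 300.67/120 = 2.51 A.

I_in ≈ 2.51 A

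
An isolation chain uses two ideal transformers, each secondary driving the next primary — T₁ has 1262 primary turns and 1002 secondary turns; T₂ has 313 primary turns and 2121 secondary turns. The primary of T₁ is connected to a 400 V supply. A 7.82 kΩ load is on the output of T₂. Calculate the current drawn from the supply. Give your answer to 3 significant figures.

I_supply ≈ 1.48 A

After T₁: V = 400.00 × 1002/1262 = 317.59 V.
After T₂: V = 317.59 × 2121/313 = 2152.1 V.
I_load = 2152.1/7820 = 0.27521 A, so P_out = 2152.1 × 0.27521 = 592.27 W.
All ideal ⇒ P_in = P_out, so I_supply = 592.27/400 = 1.48 A.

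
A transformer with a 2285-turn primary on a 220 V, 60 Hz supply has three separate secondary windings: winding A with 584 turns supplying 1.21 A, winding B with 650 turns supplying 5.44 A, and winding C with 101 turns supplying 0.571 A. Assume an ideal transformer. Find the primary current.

I_p ≈ 1.88 A

V_A = 220 × 584/2285 = 56.228 V; V_B = 220 × 650/2285 = 62.582 V; V_C = 220 × 101/2285 = 9.7243 V.
P_out = V_A I_A + V_B I_B + V_C I_C = 56.228×1.21 + 62.582×5.44 + 9.7243×0.571 = 68.035 + 340.45 + 5.5526 = 414.03 W.
Ideal ⇒ P_in = P_out, so I_p = P_out/V_p = 414.03/220 = 1.88 A.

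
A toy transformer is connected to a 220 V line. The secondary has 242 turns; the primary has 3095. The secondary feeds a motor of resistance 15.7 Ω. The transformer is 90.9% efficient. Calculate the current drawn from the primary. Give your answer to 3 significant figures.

V_s = 220 × 242/3095 = 17.202 V.
I_s = V_s/R = 17.202/15.7 = 1.0957 A.
P_out = V_s I_s = 17.202 × 1.0957 = 18.848 W.
P_in = P_out/η = 18.848/0.909 = 20.734 W.
I_p = P_in/V_p = 20.734/220 = 0.0942 A.

I_p ≈ 0.0942 A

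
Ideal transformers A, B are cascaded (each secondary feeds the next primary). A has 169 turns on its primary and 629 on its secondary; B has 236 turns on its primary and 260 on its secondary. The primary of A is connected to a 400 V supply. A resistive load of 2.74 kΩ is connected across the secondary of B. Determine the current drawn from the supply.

I_supply ≈ 2.45 A

After A: V = 400.00 × 629/169 = 1488.8 V.
After B: V = 1488.8 × 260/236 = 1640.2 V.
I_load = 1640.2/2740 = 0.59860 A, so P_out = 1640.2 × 0.59860 = 981.79 W.
All ideal ⇒ P_in = P_out, so I_supply = 981.79/400 = 2.45 A.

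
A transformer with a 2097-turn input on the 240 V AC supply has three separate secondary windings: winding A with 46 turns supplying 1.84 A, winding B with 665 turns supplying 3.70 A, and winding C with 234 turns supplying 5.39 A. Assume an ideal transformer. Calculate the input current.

V_A = 240 × 46/2097 = 5.2647 V; V_B = 240 × 665/2097 = 76.109 V; V_C = 240 × 234/2097 = 26.781 V.
P_out = V_A I_A + V_B I_B + V_C I_C = 5.2647×1.84 + 76.109×3.70 + 26.781×5.39 = 9.6870 + 281.60 + 144.35 = 435.64 W.
Ideal ⇒ P_in = P_out, so I_in = P_out/V_in = 435.64/240 = 1.82 A.

I_in ≈ 1.82 A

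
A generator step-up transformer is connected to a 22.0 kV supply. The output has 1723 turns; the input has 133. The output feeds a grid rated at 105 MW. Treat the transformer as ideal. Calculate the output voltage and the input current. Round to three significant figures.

V_out ≈ 285000 V, I_in ≈ 4770 A

V_out = V_in × N_out/N_in = 22000 × 1723/133 = 285010 V.
I_out = P/V_out = 1.05×10^8/285010 = 368.41 A.
I_in = I_out × N_out/N_in = 368.41 × 1723/133 = 4770 A.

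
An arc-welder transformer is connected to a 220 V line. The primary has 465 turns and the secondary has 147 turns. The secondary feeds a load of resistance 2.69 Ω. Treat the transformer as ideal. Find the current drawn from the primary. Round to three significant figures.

V_s = V_p × N_s/N_p = 220 × 147/465 = 69.548 V.
I_s = V_s/R = 69.548/2.69 = 25.854 A.
For an ideal transformer I_p N_p = I_s N_s, so I_p = 25.854 × 147/465 = 8.17 A.

I_p ≈ 8.17 A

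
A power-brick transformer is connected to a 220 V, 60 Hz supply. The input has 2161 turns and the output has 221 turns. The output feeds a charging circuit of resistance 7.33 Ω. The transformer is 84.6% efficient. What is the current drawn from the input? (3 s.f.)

I_in ≈ 0.371 A

V_out = 220 × 221/2161 = 22.499 V.
I_out = V_out/R = 22.499/7.33 = 3.0694 A.
P_out = V_out I_out = 22.499 × 3.0694 = 69.058 W.
P_in = P_out/η = 69.058/0.846 = 81.629 W.
I_in = P_in/V_in = 81.629/220 = 0.371 A.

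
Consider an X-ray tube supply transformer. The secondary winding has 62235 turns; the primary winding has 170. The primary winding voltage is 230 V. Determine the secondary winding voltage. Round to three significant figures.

V_s/V_p = N_s/N_p, so V_s = 230 × 62235/170 = 84200 V.

V_s ≈ 84200 V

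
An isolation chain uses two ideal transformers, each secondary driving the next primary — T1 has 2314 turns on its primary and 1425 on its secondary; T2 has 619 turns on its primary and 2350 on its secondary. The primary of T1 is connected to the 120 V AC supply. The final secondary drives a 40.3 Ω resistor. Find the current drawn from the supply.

Secondary of T1: V = 120.00 × 1425/2314 = 73.898 V.
Secondary of T2: V = 73.898 × 2350/619 = 280.55 V.
I_load = 280.55/40.3 = 6.9615 A, so P_out = 280.55 × 6.9615 = 1953.1 W.
All ideal ⇒ P_in = P_out, so I_supply = 1953.1/120 = 16.3 A.

I_supply ≈ 16.3 A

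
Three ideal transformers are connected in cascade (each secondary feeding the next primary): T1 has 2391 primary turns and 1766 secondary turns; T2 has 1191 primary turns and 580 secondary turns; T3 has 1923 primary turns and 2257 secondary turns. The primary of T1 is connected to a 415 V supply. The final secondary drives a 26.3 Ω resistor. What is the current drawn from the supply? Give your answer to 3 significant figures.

I_supply ≈ 2.81 A

Secondary of T1: V = 415.00 × 1766/2391 = 306.52 V.
Secondary of T2: V = 306.52 × 580/1191 = 149.27 V.
Secondary of T3: V = 149.27 × 2257/1923 = 175.20 V.
I_load = 175.20/26.3 = 6.6615 A, so P_out = 175.20 × 6.6615 = 1167.1 W.
All ideal ⇒ P_in = P_out, so I_supply = 1167.1/415 = 2.81 A.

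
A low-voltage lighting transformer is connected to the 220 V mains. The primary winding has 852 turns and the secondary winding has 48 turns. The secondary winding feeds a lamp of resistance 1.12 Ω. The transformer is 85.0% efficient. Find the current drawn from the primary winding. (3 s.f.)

I_p ≈ 0.733 A

V_s = 220 × 48/852 = 12.394 V.
I_s = V_s/R = 12.394/1.12 = 11.066 A.
P_out = V_s I_s = 12.394 × 11.066 = 137.16 W.
P_in = P_out/η = 137.16/0.850 = 161.37 W.
I_p = P_in/V_p = 161.37/220 = 0.733 A.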